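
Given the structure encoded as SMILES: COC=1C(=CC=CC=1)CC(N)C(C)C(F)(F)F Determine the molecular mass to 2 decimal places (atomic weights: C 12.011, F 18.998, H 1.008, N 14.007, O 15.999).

247.26 g/mol

First, the molecular formula is C12H16F3NO (counting implicit H from valence).
  C: 12 × 12.011 = 144.132
  F: 3 × 18.998 = 56.994
  H: 16 × 1.008 = 16.128
  N: 1 × 14.007 = 14.007
  O: 1 × 15.999 = 15.999
Sum: 12×12.011 + 3×18.998 + 16×1.008 + 1×14.007 + 1×15.999 = 247.260 → 247.26 g/mol.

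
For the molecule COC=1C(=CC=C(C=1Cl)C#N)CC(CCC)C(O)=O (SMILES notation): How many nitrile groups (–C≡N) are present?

The nitrile motif appears at heavy-atom position 10 in the SMILES.
Other groups present: 1 carboxylic acid, 1 ether.
Nitrile count: 1.

1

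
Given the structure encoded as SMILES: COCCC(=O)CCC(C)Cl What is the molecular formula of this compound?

C8H15ClO2

Walk through each heavy atom and fill implicit hydrogens from standard valence (C 4, N 3, O 2, S 2, halogen 1):
  atom 1: C, bond orders sum to 1 (valence 4) → 3 H
  atom 2: O, bond orders sum to 2 (valence 2) → 0 H
  atom 3: C, bond orders sum to 2 (valence 4) → 2 H
  atom 4: C, bond orders sum to 2 (valence 4) → 2 H
  atom 5: C, bond orders sum to 4 (valence 4) → 0 H
  atom 6: O, bond orders sum to 2 (valence 2) → 0 H
  atom 7: C, bond orders sum to 2 (valence 4) → 2 H
  atom 8: C, bond orders sum to 2 (valence 4) → 2 H
  atom 9: C, bond orders sum to 3 (valence 4) → 1 H
  atom 10: C, bond orders sum to 1 (valence 4) → 3 H
  atom 11: Cl (halogen, monovalent) → 0 H
Totals → C:8, H:15, Cl:1, O:2.
In Hill order: C8H15ClO2.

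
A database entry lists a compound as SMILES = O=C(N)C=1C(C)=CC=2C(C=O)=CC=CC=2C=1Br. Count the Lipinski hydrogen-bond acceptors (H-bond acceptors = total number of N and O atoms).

N atoms: 1; O atoms: 2.
Lipinski HBA = 1 + 2 = 3.

3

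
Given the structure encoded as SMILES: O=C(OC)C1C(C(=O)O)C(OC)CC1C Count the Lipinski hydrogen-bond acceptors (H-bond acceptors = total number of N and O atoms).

5

N atoms: 0; O atoms: 5.
Lipinski HBA = 0 + 5 = 5.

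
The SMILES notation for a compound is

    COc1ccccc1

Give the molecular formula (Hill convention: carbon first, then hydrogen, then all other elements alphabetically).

Walk through each heavy atom and fill implicit hydrogens from standard valence (C 4, N 3, O 2, S 2, halogen 1); for lowercase aromatic atoms, an aromatic c carries 1 H when it has two neighbours and 0 H with three, and aromatic n carries 0 H:
  atom 1: C, bond orders sum to 1 (valence 4) → 3 H
  atom 2: O, bond orders sum to 2 (valence 2) → 0 H
  atom 3: aromatic c, 3 neighbours → 0 H
  atom 4: aromatic c, 2 neighbours → 1 H
  atom 5: aromatic c, 2 neighbours → 1 H
  atom 6: aromatic c, 2 neighbours → 1 H
  atom 7: aromatic c, 2 neighbours → 1 H
  atom 8: aromatic c, 2 neighbours → 1 H
Totals → C:7, H:8, O:1.
In Hill order: C7H8O.

C7H8O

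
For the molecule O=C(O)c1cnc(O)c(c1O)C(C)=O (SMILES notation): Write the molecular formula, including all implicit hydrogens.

C8H7NO5

Walk through each heavy atom and fill implicit hydrogens from standard valence (C 4, N 3, O 2, S 2, halogen 1); for lowercase aromatic atoms, an aromatic c carries 1 H when it has two neighbours and 0 H with three, and aromatic n carries 0 H:
  atom 1: O, bond orders sum to 2 (valence 2) → 0 H
  atom 2: C, bond orders sum to 4 (valence 4) → 0 H
  atom 3: O, bond orders sum to 1 (valence 2) → 1 H
  atom 4: aromatic c, 3 neighbours → 0 H
  atom 5: aromatic c, 2 neighbours → 1 H
  atom 6: aromatic n, 2 neighbours → 0 H
  atom 7: aromatic c, 3 neighbours → 0 H
  atom 8: O, bond orders sum to 1 (valence 2) → 1 H
  atom 9: aromatic c, 3 neighbours → 0 H
  atom 10: aromatic c, 3 neighbours → 0 H
  atom 11: O, bond orders sum to 1 (valence 2) → 1 H
  atom 12: C, bond orders sum to 4 (valence 4) → 0 H
  atom 13: C, bond orders sum to 1 (valence 4) → 3 H
  atom 14: O, bond orders sum to 2 (valence 2) → 0 H
Totals → C:8, H:7, N:1, O:5.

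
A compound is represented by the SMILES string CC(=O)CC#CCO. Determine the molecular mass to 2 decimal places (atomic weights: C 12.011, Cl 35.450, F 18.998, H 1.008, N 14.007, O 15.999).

First, the molecular formula is C6H8O2 (counting implicit H from valence).
  C: 6 × 12.011 = 72.066
  H: 8 × 1.008 = 8.064
  O: 2 × 15.999 = 31.998
Sum: 6×12.011 + 8×1.008 + 2×15.999 = 112.128 → 112.13 g/mol.

112.13 g/mol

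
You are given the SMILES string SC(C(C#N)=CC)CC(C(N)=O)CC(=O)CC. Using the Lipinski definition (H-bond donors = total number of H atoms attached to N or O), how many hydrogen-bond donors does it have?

2

Donors: find every N or O and count the H atoms it carries.
  atom 5 (N): bond orders sum to 3 → 0 H
  atom 11 (N): bond orders sum to 1 → 2 H
  atom 12 (O): bond orders sum to 2 → 0 H
  atom 15 (O): bond orders sum to 2 → 0 H
Lipinski HBD = 2.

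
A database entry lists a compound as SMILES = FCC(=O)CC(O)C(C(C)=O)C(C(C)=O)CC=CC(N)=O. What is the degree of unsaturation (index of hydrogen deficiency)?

5

Molecular formula: C14H20FNO5.
DoU = (2C + 2 + N − H − X) / 2, where X is the halogen count and O/S are ignored.
    = (2·14 + 2 + 1 − 20 − 1) / 2 = 10 / 2 = 5.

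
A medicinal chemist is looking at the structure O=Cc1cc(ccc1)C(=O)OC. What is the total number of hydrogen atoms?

Walk through each heavy atom and fill implicit hydrogens from standard valence (C 4, N 3, O 2, S 2, halogen 1); for lowercase aromatic atoms, an aromatic c carries 1 H when it has two neighbours and 0 H with three, and aromatic n carries 0 H:
  atom 1: O, bond orders sum to 2 (valence 2) → 0 H
  atom 2: C, bond orders sum to 3 (valence 4) → 1 H
  atom 3: aromatic c, 3 neighbours → 0 H
  atom 4: aromatic c, 2 neighbours → 1 H
  atom 5: aromatic c, 3 neighbours → 0 H
  atom 6: aromatic c, 2 neighbours → 1 H
  atom 7: aromatic c, 2 neighbours → 1 H
  atom 8: aromatic c, 2 neighbours → 1 H
  atom 9: C, bond orders sum to 4 (valence 4) → 0 H
  atom 10: O, bond orders sum to 2 (valence 2) → 0 H
  atom 11: O, bond orders sum to 2 (valence 2) → 0 H
  atom 12: C, bond orders sum to 1 (valence 4) → 3 H
Total hydrogens: 8.

8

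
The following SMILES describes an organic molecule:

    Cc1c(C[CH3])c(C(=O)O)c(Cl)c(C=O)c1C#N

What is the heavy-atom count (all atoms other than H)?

17

Every atom symbol written in the SMILES (organic subset) is one heavy atom; implicit H are not written.
Heavy atoms by element → C:12, Cl:1, N:1, O:3.
Total: 17.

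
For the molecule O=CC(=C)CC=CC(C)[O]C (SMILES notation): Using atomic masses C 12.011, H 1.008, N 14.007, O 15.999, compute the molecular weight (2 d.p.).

154.21 g/mol

First, the molecular formula is C9H14O2 (counting implicit H from valence).
  C: 9 × 12.011 = 108.099
  H: 14 × 1.008 = 14.112
  O: 2 × 15.999 = 31.998
Sum: 9×12.011 + 14×1.008 + 2×15.999 = 154.209 → 154.21 g/mol.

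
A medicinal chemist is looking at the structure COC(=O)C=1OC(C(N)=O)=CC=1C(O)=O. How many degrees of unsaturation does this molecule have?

Molecular formula: C8H7NO6.
DoU = (2C + 2 + N − H − X) / 2, where X is the halogen count and O/S are ignored.
    = (2·8 + 2 + 1 − 7 − 0) / 2 = 12 / 2 = 6.

6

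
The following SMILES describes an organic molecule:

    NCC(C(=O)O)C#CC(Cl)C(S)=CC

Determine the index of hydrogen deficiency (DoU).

4

Degree of unsaturation = (number of rings) + (number of π bonds).
Ring closures in the SMILES: 0.
π bonds: 2 double bonds (each 1 DoU), 1 triple bond (each 2 DoU) → 4 DoU from unsaturation.
Total DoU = 0 + 4 = 4.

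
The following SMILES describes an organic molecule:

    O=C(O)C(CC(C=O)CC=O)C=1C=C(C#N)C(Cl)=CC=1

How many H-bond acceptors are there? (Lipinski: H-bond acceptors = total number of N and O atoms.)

N atoms: 1; O atoms: 4.
Lipinski HBA = 1 + 4 = 5.

5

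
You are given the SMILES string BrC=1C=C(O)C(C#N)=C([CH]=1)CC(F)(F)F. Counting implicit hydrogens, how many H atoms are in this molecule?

5

Walk through each heavy atom and fill implicit hydrogens from standard valence (C 4, N 3, O 2, S 2, halogen 1):
  atom 1: Br (halogen, monovalent) → 0 H
  atom 2: C, bond orders sum to 4 (valence 4) → 0 H
  atom 3: C, bond orders sum to 3 (valence 4) → 1 H
  atom 4: C, bond orders sum to 4 (valence 4) → 0 H
  atom 5: O, bond orders sum to 1 (valence 2) → 1 H
  atom 6: C, bond orders sum to 4 (valence 4) → 0 H
  atom 7: C, bond orders sum to 4 (valence 4) → 0 H
  atom 8: N, bond orders sum to 3 (valence 3) → 0 H
  atom 9: C, bond orders sum to 4 (valence 4) → 0 H
  atom 10: C with explicit H count 1
  atom 11: C, bond orders sum to 2 (valence 4) → 2 H
  atom 12: C, bond orders sum to 4 (valence 4) → 0 H
  atom 13: F (halogen, monovalent) → 0 H
  atom 14: F (halogen, monovalent) → 0 H
  atom 15: F (halogen, monovalent) → 0 H
Total hydrogens: 5.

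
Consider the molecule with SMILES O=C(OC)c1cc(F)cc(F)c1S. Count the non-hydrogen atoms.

Every atom symbol written in the SMILES (organic subset) is one heavy atom; implicit H are not written.
Heavy atoms by element → C:8, F:2, O:2, S:1.
Total: 13.

13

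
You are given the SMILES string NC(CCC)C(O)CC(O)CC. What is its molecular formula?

C9H21NO2

Walk through each heavy atom and fill implicit hydrogens from standard valence (C 4, N 3, O 2, S 2, halogen 1):
  atom 1: N, bond orders sum to 1 (valence 3) → 2 H
  atom 2: C, bond orders sum to 3 (valence 4) → 1 H
  atom 3: C, bond orders sum to 2 (valence 4) → 2 H
  atom 4: C, bond orders sum to 2 (valence 4) → 2 H
  atom 5: C, bond orders sum to 1 (valence 4) → 3 H
  atom 6: C, bond orders sum to 3 (valence 4) → 1 H
  atom 7: O, bond orders sum to 1 (valence 2) → 1 H
  atom 8: C, bond orders sum to 2 (valence 4) → 2 H
  atom 9: C, bond orders sum to 3 (valence 4) → 1 H
  atom 10: O, bond orders sum to 1 (valence 2) → 1 H
  atom 11: C, bond orders sum to 2 (valence 4) → 2 H
  atom 12: C, bond orders sum to 1 (valence 4) → 3 H
Totals → C:9, H:21, N:1, O:2.
In Hill order: C9H21NO2.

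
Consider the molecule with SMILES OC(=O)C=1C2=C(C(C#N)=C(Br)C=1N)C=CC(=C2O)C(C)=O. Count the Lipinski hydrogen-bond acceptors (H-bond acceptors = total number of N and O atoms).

N atoms: 2; O atoms: 4.
Lipinski HBA = 2 + 4 = 6.

6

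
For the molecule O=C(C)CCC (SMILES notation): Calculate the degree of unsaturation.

1

Degree of unsaturation = (number of rings) + (number of π bonds).
Ring closures in the SMILES: 0.
π bonds: 1 double bond (each 1 DoU) → 1 DoU from unsaturation.
Total DoU = 0 + 1 = 1.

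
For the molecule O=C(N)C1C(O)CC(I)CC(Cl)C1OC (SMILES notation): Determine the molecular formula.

C9H15ClINO3

Walk through each heavy atom and fill implicit hydrogens from standard valence (C 4, N 3, O 2, S 2, halogen 1):
  atom 1: O, bond orders sum to 2 (valence 2) → 0 H
  atom 2: C, bond orders sum to 4 (valence 4) → 0 H
  atom 3: N, bond orders sum to 1 (valence 3) → 2 H
  atom 4: C, bond orders sum to 3 (valence 4) → 1 H
  atom 5: C, bond orders sum to 3 (valence 4) → 1 H
  atom 6: O, bond orders sum to 1 (valence 2) → 1 H
  atom 7: C, bond orders sum to 2 (valence 4) → 2 H
  atom 8: C, bond orders sum to 3 (valence 4) → 1 H
  atom 9: I (halogen, monovalent) → 0 H
  atom 10: C, bond orders sum to 2 (valence 4) → 2 H
  atom 11: C, bond orders sum to 3 (valence 4) → 1 H
  atom 12: Cl (halogen, monovalent) → 0 H
  atom 13: C, bond orders sum to 3 (valence 4) → 1 H
  atom 14: O, bond orders sum to 2 (valence 2) → 0 H
  atom 15: C, bond orders sum to 1 (valence 4) → 3 H
Totals → C:9, H:15, Cl:1, I:1, N:1, O:3.
In Hill order: C9H15ClINO3.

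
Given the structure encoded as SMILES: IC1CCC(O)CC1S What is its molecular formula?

C6H11IOS

Walk through each heavy atom and fill implicit hydrogens from standard valence (C 4, N 3, O 2, S 2, halogen 1):
  atom 1: I (halogen, monovalent) → 0 H
  atom 2: C, bond orders sum to 3 (valence 4) → 1 H
  atom 3: C, bond orders sum to 2 (valence 4) → 2 H
  atom 4: C, bond orders sum to 2 (valence 4) → 2 H
  atom 5: C, bond orders sum to 3 (valence 4) → 1 H
  atom 6: O, bond orders sum to 1 (valence 2) → 1 H
  atom 7: C, bond orders sum to 2 (valence 4) → 2 H
  atom 8: C, bond orders sum to 3 (valence 4) → 1 H
  atom 9: S, bond orders sum to 1 (valence 2) → 1 H
Totals → C:6, H:11, I:1, O:1, S:1.
In Hill order: C6H11IOS.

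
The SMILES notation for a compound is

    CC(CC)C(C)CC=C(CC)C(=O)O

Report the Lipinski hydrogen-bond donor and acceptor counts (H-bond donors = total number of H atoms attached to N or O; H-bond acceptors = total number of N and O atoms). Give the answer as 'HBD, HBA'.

1, 2

Donors: find every N or O and count the H atoms it carries.
  atom 13 (O): bond orders sum to 2 → 0 H
  atom 14 (O): bond orders sum to 1 → 1 H
Lipinski HBD = 1.
Acceptors: N atoms = 0, O atoms = 2 → HBA = 2.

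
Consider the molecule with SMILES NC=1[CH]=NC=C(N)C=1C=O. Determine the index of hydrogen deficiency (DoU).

Molecular formula: C6H7N3O.
DoU = (2C + 2 + N − H − X) / 2, where X is the halogen count and O/S are ignored.
    = (2·6 + 2 + 3 − 7 − 0) / 2 = 10 / 2 = 5.

5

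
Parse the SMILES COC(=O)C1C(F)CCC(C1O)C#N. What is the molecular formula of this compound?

Walk through each heavy atom and fill implicit hydrogens from standard valence (C 4, N 3, O 2, S 2, halogen 1):
  atom 1: C, bond orders sum to 1 (valence 4) → 3 H
  atom 2: O, bond orders sum to 2 (valence 2) → 0 H
  atom 3: C, bond orders sum to 4 (valence 4) → 0 H
  atom 4: O, bond orders sum to 2 (valence 2) → 0 H
  atom 5: C, bond orders sum to 3 (valence 4) → 1 H
  atom 6: C, bond orders sum to 3 (valence 4) → 1 H
  atom 7: F (halogen, monovalent) → 0 H
  atom 8: C, bond orders sum to 2 (valence 4) → 2 H
  atom 9: C, bond orders sum to 2 (valence 4) → 2 H
  atom 10: C, bond orders sum to 3 (valence 4) → 1 H
  atom 11: C, bond orders sum to 3 (valence 4) → 1 H
  atom 12: O, bond orders sum to 1 (valence 2) → 1 H
  atom 13: C, bond orders sum to 4 (valence 4) → 0 H
  atom 14: N, bond orders sum to 3 (valence 3) → 0 H
Totals → C:9, H:12, F:1, N:1, O:3.

C9H12FNO3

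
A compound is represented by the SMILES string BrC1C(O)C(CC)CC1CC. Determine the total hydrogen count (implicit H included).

17

Walk through each heavy atom and fill implicit hydrogens from standard valence (C 4, N 3, O 2, S 2, halogen 1):
  atom 1: Br (halogen, monovalent) → 0 H
  atom 2: C, bond orders sum to 3 (valence 4) → 1 H
  atom 3: C, bond orders sum to 3 (valence 4) → 1 H
  atom 4: O, bond orders sum to 1 (valence 2) → 1 H
  atom 5: C, bond orders sum to 3 (valence 4) → 1 H
  atom 6: C, bond orders sum to 2 (valence 4) → 2 H
  atom 7: C, bond orders sum to 1 (valence 4) → 3 H
  atom 8: C, bond orders sum to 2 (valence 4) → 2 H
  atom 9: C, bond orders sum to 3 (valence 4) → 1 H
  atom 10: C, bond orders sum to 2 (valence 4) → 2 H
  atom 11: C, bond orders sum to 1 (valence 4) → 3 H
Total hydrogens: 17.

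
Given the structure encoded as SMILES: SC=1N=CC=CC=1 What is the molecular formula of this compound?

Walk through each heavy atom and fill implicit hydrogens from standard valence (C 4, N 3, O 2, S 2, halogen 1):
  atom 1: S, bond orders sum to 1 (valence 2) → 1 H
  atom 2: C, bond orders sum to 4 (valence 4) → 0 H
  atom 3: N, bond orders sum to 3 (valence 3) → 0 H
  atom 4: C, bond orders sum to 3 (valence 4) → 1 H
  atom 5: C, bond orders sum to 3 (valence 4) → 1 H
  atom 6: C, bond orders sum to 3 (valence 4) → 1 H
  atom 7: C, bond orders sum to 3 (valence 4) → 1 H
Totals → C:5, H:5, N:1, S:1.
In Hill order: C5H5NS.

C5H5NS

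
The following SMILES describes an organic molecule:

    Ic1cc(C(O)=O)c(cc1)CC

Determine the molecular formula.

Walk through each heavy atom and fill implicit hydrogens from standard valence (C 4, N 3, O 2, S 2, halogen 1); for lowercase aromatic atoms, an aromatic c carries 1 H when it has two neighbours and 0 H with three, and aromatic n carries 0 H:
  atom 1: I (halogen, monovalent) → 0 H
  atom 2: aromatic c, 3 neighbours → 0 H
  atom 3: aromatic c, 2 neighbours → 1 H
  atom 4: aromatic c, 3 neighbours → 0 H
  atom 5: C, bond orders sum to 4 (valence 4) → 0 H
  atom 6: O, bond orders sum to 1 (valence 2) → 1 H
  atom 7: O, bond orders sum to 2 (valence 2) → 0 H
  atom 8: aromatic c, 3 neighbours → 0 H
  atom 9: aromatic c, 2 neighbours → 1 H
  atom 10: aromatic c, 2 neighbours → 1 H
  atom 11: C, bond orders sum to 2 (valence 4) → 2 H
  atom 12: C, bond orders sum to 1 (valence 4) → 3 H
Totals → C:9, H:9, I:1, O:2.
In Hill order: C9H9IO2.

C9H9IO2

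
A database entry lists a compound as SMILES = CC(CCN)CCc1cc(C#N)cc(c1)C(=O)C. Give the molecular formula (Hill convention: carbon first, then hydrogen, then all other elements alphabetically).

C15H20N2O

Walk through each heavy atom and fill implicit hydrogens from standard valence (C 4, N 3, O 2, S 2, halogen 1); for lowercase aromatic atoms, an aromatic c carries 1 H when it has two neighbours and 0 H with three, and aromatic n carries 0 H:
  atom 1: C, bond orders sum to 1 (valence 4) → 3 H
  atom 2: C, bond orders sum to 3 (valence 4) → 1 H
  atom 3: C, bond orders sum to 2 (valence 4) → 2 H
  atom 4: C, bond orders sum to 2 (valence 4) → 2 H
  atom 5: N, bond orders sum to 1 (valence 3) → 2 H
  atom 6: C, bond orders sum to 2 (valence 4) → 2 H
  atom 7: C, bond orders sum to 2 (valence 4) → 2 H
  atom 8: aromatic c, 3 neighbours → 0 H
  atom 9: aromatic c, 2 neighbours → 1 H
  atom 10: aromatic c, 3 neighbours → 0 H
  atom 11: C, bond orders sum to 4 (valence 4) → 0 H
  atom 12: N, bond orders sum to 3 (valence 3) → 0 H
  atom 13: aromatic c, 2 neighbours → 1 H
  atom 14: aromatic c, 3 neighbours → 0 H
  atom 15: aromatic c, 2 neighbours → 1 H
  atom 16: C, bond orders sum to 4 (valence 4) → 0 H
  atom 17: O, bond orders sum to 2 (valence 2) → 0 H
  atom 18: C, bond orders sum to 1 (valence 4) → 3 H
Totals → C:15, H:20, N:2, O:1.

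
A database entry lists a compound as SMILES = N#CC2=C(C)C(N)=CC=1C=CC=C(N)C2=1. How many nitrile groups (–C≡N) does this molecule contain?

1

The nitrile motif appears at heavy-atom position 2 in the SMILES.
Other groups present: 2 primary amine.
Nitrile count: 1.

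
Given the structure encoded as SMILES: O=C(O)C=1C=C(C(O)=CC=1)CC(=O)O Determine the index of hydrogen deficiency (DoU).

Degree of unsaturation = (number of rings) + (number of π bonds).
Ring closures in the SMILES: 1.
π bonds: 5 double bonds (each 1 DoU) → 5 DoU from unsaturation.
Total DoU = 1 + 5 = 6.

6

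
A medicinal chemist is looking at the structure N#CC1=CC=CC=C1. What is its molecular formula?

Walk through each heavy atom and fill implicit hydrogens from standard valence (C 4, N 3, O 2, S 2, halogen 1):
  atom 1: N, bond orders sum to 3 (valence 3) → 0 H
  atom 2: C, bond orders sum to 4 (valence 4) → 0 H
  atom 3: C, bond orders sum to 4 (valence 4) → 0 H
  atom 4: C, bond orders sum to 3 (valence 4) → 1 H
  atom 5: C, bond orders sum to 3 (valence 4) → 1 H
  atom 6: C, bond orders sum to 3 (valence 4) → 1 H
  atom 7: C, bond orders sum to 3 (valence 4) → 1 H
  atom 8: C, bond orders sum to 3 (valence 4) → 1 H
Totals → C:7, H:5, N:1.
In Hill order: C7H5N.

C7H5N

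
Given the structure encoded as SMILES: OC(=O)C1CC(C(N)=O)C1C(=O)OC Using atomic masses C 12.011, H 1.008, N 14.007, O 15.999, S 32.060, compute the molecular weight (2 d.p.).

First, the molecular formula is C8H11NO5 (counting implicit H from valence).
  C: 8 × 12.011 = 96.088
  H: 11 × 1.008 = 11.088
  N: 1 × 14.007 = 14.007
  O: 5 × 15.999 = 79.995
Sum: 8×12.011 + 11×1.008 + 1×14.007 + 5×15.999 = 201.178 → 201.18 g/mol.

201.18 g/mol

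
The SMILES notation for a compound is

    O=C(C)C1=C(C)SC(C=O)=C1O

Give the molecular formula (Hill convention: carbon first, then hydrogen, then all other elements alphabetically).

Walk through each heavy atom and fill implicit hydrogens from standard valence (C 4, N 3, O 2, S 2, halogen 1):
  atom 1: O, bond orders sum to 2 (valence 2) → 0 H
  atom 2: C, bond orders sum to 4 (valence 4) → 0 H
  atom 3: C, bond orders sum to 1 (valence 4) → 3 H
  atom 4: C, bond orders sum to 4 (valence 4) → 0 H
  atom 5: C, bond orders sum to 4 (valence 4) → 0 H
  atom 6: C, bond orders sum to 1 (valence 4) → 3 H
  atom 7: S, bond orders sum to 2 (valence 2) → 0 H
  atom 8: C, bond orders sum to 4 (valence 4) → 0 H
  atom 9: C, bond orders sum to 3 (valence 4) → 1 H
  atom 10: O, bond orders sum to 2 (valence 2) → 0 H
  atom 11: C, bond orders sum to 4 (valence 4) → 0 H
  atom 12: O, bond orders sum to 1 (valence 2) → 1 H
Totals → C:8, H:8, O:3, S:1.

C8H8O3S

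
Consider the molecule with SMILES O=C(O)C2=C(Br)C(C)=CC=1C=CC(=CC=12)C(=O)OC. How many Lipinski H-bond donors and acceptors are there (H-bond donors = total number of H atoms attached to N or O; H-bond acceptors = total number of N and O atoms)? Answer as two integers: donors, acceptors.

1, 4

Donors: find every N or O and count the H atoms it carries.
  atom 1 (O): bond orders sum to 2 → 0 H
  atom 3 (O): bond orders sum to 1 → 1 H
  atom 17 (O): bond orders sum to 2 → 0 H
  atom 18 (O): bond orders sum to 2 → 0 H
Lipinski HBD = 1.
Acceptors: N atoms = 0, O atoms = 4 → HBA = 4.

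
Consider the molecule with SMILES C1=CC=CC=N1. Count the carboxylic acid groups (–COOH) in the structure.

0

Scan the SMILES for the carboxylic acid motif — none present.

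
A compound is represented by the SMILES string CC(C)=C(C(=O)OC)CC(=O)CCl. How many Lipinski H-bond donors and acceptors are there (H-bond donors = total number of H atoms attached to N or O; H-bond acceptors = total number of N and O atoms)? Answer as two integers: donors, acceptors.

0, 3

Donors: find every N or O and count the H atoms it carries.
  atom 6 (O): bond orders sum to 2 → 0 H
  atom 7 (O): bond orders sum to 2 → 0 H
  atom 11 (O): bond orders sum to 2 → 0 H
Lipinski HBD = 0.
Acceptors: N atoms = 0, O atoms = 3 → HBA = 3.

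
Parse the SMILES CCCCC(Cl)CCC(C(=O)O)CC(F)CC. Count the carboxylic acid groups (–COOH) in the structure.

1

The carboxylic acid motif appears at heavy-atom position 10 in the SMILES.
Carboxylic acid count: 1.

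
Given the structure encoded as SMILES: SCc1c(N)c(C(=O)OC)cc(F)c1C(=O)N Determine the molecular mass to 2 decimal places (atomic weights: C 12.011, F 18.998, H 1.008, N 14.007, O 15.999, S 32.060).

First, the molecular formula is C10H11FN2O3S (counting implicit H from valence).
  C: 10 × 12.011 = 120.110
  F: 1 × 18.998 = 18.998
  H: 11 × 1.008 = 11.088
  N: 2 × 14.007 = 28.014
  O: 3 × 15.999 = 47.997
  S: 1 × 32.060 = 32.060
Sum: 10×12.011 + 1×18.998 + 11×1.008 + 2×14.007 + 3×15.999 + 1×32.060 = 258.267 → 258.27 g/mol.

258.27 g/mol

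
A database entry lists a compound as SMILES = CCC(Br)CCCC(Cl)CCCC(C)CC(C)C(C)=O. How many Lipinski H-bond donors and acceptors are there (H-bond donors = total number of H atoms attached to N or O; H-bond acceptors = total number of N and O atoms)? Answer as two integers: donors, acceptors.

Donors: find every N or O and count the H atoms it carries.
  atom 20 (O): bond orders sum to 2 → 0 H
Lipinski HBD = 0.
Acceptors: N atoms = 0, O atoms = 1 → HBA = 1.

0, 1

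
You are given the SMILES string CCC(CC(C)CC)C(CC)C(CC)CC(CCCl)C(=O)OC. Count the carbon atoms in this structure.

20

Count every carbon token in the SMILES (each C, including those in ring-closure positions and inside branches).
Carbon count: 20.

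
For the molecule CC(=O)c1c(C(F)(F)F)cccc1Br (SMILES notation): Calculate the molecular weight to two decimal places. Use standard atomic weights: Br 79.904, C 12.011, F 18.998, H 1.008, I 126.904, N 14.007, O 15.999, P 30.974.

267.04 g/mol

First, the molecular formula is C9H6BrF3O (counting implicit H from valence).
  Br: 1 × 79.904 = 79.904
  C: 9 × 12.011 = 108.099
  F: 3 × 18.998 = 56.994
  H: 6 × 1.008 = 6.048
  O: 1 × 15.999 = 15.999
Sum: 1×79.904 + 9×12.011 + 3×18.998 + 6×1.008 + 1×15.999 = 267.044 → 267.04 g/mol.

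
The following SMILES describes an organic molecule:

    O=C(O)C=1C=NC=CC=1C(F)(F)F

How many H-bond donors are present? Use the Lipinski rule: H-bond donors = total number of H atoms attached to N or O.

1

Donors: find every N or O and count the H atoms it carries.
  atom 1 (O): bond orders sum to 2 → 0 H
  atom 3 (O): bond orders sum to 1 → 1 H
  atom 6 (N): bond orders sum to 3 → 0 H
Lipinski HBD = 1.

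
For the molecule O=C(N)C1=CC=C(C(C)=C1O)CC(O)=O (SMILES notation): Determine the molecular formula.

Walk through each heavy atom and fill implicit hydrogens from standard valence (C 4, N 3, O 2, S 2, halogen 1):
  atom 1: O, bond orders sum to 2 (valence 2) → 0 H
  atom 2: C, bond orders sum to 4 (valence 4) → 0 H
  atom 3: N, bond orders sum to 1 (valence 3) → 2 H
  atom 4: C, bond orders sum to 4 (valence 4) → 0 H
  atom 5: C, bond orders sum to 3 (valence 4) → 1 H
  atom 6: C, bond orders sum to 3 (valence 4) → 1 H
  atom 7: C, bond orders sum to 4 (valence 4) → 0 H
  atom 8: C, bond orders sum to 4 (valence 4) → 0 H
  atom 9: C, bond orders sum to 1 (valence 4) → 3 H
  atom 10: C, bond orders sum to 4 (valence 4) → 0 H
  atom 11: O, bond orders sum to 1 (valence 2) → 1 H
  atom 12: C, bond orders sum to 2 (valence 4) → 2 H
  atom 13: C, bond orders sum to 4 (valence 4) → 0 H
  atom 14: O, bond orders sum to 1 (valence 2) → 1 H
  atom 15: O, bond orders sum to 2 (valence 2) → 0 H
Totals → C:10, H:11, N:1, O:4.

C10H11NO4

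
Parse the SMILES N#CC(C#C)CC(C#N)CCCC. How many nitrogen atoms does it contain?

Scan the SMILES for N atoms (remember two-letter symbols like Cl and Br are single atoms).
Nitrogen count: 2.

2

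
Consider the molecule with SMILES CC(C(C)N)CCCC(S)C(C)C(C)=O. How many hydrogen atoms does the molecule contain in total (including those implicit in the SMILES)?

25

Walk through each heavy atom and fill implicit hydrogens from standard valence (C 4, N 3, O 2, S 2, halogen 1):
  atom 1: C, bond orders sum to 1 (valence 4) → 3 H
  atom 2: C, bond orders sum to 3 (valence 4) → 1 H
  atom 3: C, bond orders sum to 3 (valence 4) → 1 H
  atom 4: C, bond orders sum to 1 (valence 4) → 3 H
  atom 5: N, bond orders sum to 1 (valence 3) → 2 H
  atom 6: C, bond orders sum to 2 (valence 4) → 2 H
  atom 7: C, bond orders sum to 2 (valence 4) → 2 H
  atom 8: C, bond orders sum to 2 (valence 4) → 2 H
  atom 9: C, bond orders sum to 3 (valence 4) → 1 H
  atom 10: S, bond orders sum to 1 (valence 2) → 1 H
  atom 11: C, bond orders sum to 3 (valence 4) → 1 H
  atom 12: C, bond orders sum to 1 (valence 4) → 3 H
  atom 13: C, bond orders sum to 4 (valence 4) → 0 H
  atom 14: C, bond orders sum to 1 (valence 4) → 3 H
  atom 15: O, bond orders sum to 2 (valence 2) → 0 H
Total hydrogens: 25.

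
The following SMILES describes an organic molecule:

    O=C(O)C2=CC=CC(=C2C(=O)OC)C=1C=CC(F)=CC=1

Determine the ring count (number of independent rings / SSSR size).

2

In SMILES, each pair of matching ring-closure digits denotes one ring-closing bond; the number of such bonds equals the number of independent rings.
Ring-closure bonds here: 2.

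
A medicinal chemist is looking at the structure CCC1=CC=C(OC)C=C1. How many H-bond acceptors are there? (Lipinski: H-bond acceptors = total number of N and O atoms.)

N atoms: 0; O atoms: 1.
Lipinski HBA = 0 + 1 = 1.

1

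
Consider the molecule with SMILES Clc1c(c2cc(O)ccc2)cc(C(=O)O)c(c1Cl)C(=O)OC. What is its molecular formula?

C15H10Cl2O5

Walk through each heavy atom and fill implicit hydrogens from standard valence (C 4, N 3, O 2, S 2, halogen 1); for lowercase aromatic atoms, an aromatic c carries 1 H when it has two neighbours and 0 H with three, and aromatic n carries 0 H:
  atom 1: Cl (halogen, monovalent) → 0 H
  atom 2: aromatic c, 3 neighbours → 0 H
  atom 3: aromatic c, 3 neighbours → 0 H
  atom 4: aromatic c, 3 neighbours → 0 H
  atom 5: aromatic c, 2 neighbours → 1 H
  atom 6: aromatic c, 3 neighbours → 0 H
  atom 7: O, bond orders sum to 1 (valence 2) → 1 H
  atom 8: aromatic c, 2 neighbours → 1 H
  atom 9: aromatic c, 2 neighbours → 1 H
  atom 10: aromatic c, 2 neighbours → 1 H
  atom 11: aromatic c, 2 neighbours → 1 H
  atom 12: aromatic c, 3 neighbours → 0 H
  atom 13: C, bond orders sum to 4 (valence 4) → 0 H
  atom 14: O, bond orders sum to 2 (valence 2) → 0 H
  atom 15: O, bond orders sum to 1 (valence 2) → 1 H
  atom 16: aromatic c, 3 neighbours → 0 H
  atom 17: aromatic c, 3 neighbours → 0 H
  atom 18: Cl (halogen, monovalent) → 0 H
  atom 19: C, bond orders sum to 4 (valence 4) → 0 H
  atom 20: O, bond orders sum to 2 (valence 2) → 0 H
  atom 21: O, bond orders sum to 2 (valence 2) → 0 H
  atom 22: C, bond orders sum to 1 (valence 4) → 3 H
Totals → C:15, H:10, Cl:2, O:5.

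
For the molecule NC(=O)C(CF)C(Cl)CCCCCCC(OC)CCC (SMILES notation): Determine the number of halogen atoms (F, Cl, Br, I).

Halogen atoms appear at heavy-atom positions 6, 8 (1×Cl, 1×F).
Other groups present: 1 amide, 1 ether.
Halogen count: 2.

2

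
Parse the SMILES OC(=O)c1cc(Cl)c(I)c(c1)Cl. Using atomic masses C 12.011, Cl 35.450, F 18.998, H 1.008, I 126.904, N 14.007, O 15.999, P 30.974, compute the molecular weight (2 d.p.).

First, the molecular formula is C7H3Cl2IO2 (counting implicit H from valence).
  C: 7 × 12.011 = 84.077
  Cl: 2 × 35.450 = 70.900
  H: 3 × 1.008 = 3.024
  I: 1 × 126.904 = 126.904
  O: 2 × 15.999 = 31.998
Sum: 7×12.011 + 2×35.450 + 3×1.008 + 1×126.904 + 2×15.999 = 316.903 → 316.90 g/mol.

316.90 g/mol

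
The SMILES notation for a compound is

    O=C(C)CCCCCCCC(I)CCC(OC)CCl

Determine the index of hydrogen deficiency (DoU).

Molecular formula: C15H28ClIO2.
DoU = (2C + 2 + N − H − X) / 2, where X is the halogen count and O/S are ignored.
    = (2·15 + 2 + 0 − 28 − 2) / 2 = 2 / 2 = 1.

1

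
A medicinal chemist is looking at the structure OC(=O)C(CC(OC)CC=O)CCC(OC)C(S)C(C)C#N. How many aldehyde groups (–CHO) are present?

1

The aldehyde motif appears at heavy-atom position 10 in the SMILES.
Other groups present: 1 carboxylic acid, 2 ether, 1 nitrile, 1 thiol.
Aldehyde count: 1.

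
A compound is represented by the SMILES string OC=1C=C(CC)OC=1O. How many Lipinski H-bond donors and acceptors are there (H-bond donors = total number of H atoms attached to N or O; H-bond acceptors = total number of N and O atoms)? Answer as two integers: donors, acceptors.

2, 3

Donors: find every N or O and count the H atoms it carries.
  atom 1 (O): bond orders sum to 1 → 1 H
  atom 7 (O): bond orders sum to 2 → 0 H
  atom 9 (O): bond orders sum to 1 → 1 H
Lipinski HBD = 2.
Acceptors: N atoms = 0, O atoms = 3 → HBA = 3.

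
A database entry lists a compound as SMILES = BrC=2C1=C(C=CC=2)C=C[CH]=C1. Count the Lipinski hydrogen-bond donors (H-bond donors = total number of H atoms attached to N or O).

Donors: find every N or O and count the H atoms it carries.
  (no N or O atoms present)
Lipinski HBD = 0.

0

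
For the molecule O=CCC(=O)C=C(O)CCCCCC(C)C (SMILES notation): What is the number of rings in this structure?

0

In SMILES, each pair of matching ring-closure digits denotes one ring-closing bond; the number of such bonds equals the number of independent rings.
Ring-closure bonds here: 0.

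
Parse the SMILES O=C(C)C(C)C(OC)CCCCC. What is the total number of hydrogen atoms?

Walk through each heavy atom and fill implicit hydrogens from standard valence (C 4, N 3, O 2, S 2, halogen 1):
  atom 1: O, bond orders sum to 2 (valence 2) → 0 H
  atom 2: C, bond orders sum to 4 (valence 4) → 0 H
  atom 3: C, bond orders sum to 1 (valence 4) → 3 H
  atom 4: C, bond orders sum to 3 (valence 4) → 1 H
  atom 5: C, bond orders sum to 1 (valence 4) → 3 H
  atom 6: C, bond orders sum to 3 (valence 4) → 1 H
  atom 7: O, bond orders sum to 2 (valence 2) → 0 H
  atom 8: C, bond orders sum to 1 (valence 4) → 3 H
  atom 9: C, bond orders sum to 2 (valence 4) → 2 H
  atom 10: C, bond orders sum to 2 (valence 4) → 2 H
  atom 11: C, bond orders sum to 2 (valence 4) → 2 H
  atom 12: C, bond orders sum to 2 (valence 4) → 2 H
  atom 13: C, bond orders sum to 1 (valence 4) → 3 H
Total hydrogens: 22.

22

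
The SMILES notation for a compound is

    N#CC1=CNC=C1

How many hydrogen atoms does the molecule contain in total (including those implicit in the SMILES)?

Walk through each heavy atom and fill implicit hydrogens from standard valence (C 4, N 3, O 2, S 2, halogen 1):
  atom 1: N, bond orders sum to 3 (valence 3) → 0 H
  atom 2: C, bond orders sum to 4 (valence 4) → 0 H
  atom 3: C, bond orders sum to 4 (valence 4) → 0 H
  atom 4: C, bond orders sum to 3 (valence 4) → 1 H
  atom 5: N, bond orders sum to 2 (valence 3) → 1 H
  atom 6: C, bond orders sum to 3 (valence 4) → 1 H
  atom 7: C, bond orders sum to 3 (valence 4) → 1 H
Total hydrogens: 4.

4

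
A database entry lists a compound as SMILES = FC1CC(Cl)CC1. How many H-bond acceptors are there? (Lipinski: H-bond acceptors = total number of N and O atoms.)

N atoms: 0; O atoms: 0.
Lipinski HBA = 0 + 0 = 0.

0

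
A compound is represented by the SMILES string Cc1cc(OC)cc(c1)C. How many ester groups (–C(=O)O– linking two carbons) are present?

Scan the SMILES for the ester motif — none present.
Groups that are present: 1 ether.

0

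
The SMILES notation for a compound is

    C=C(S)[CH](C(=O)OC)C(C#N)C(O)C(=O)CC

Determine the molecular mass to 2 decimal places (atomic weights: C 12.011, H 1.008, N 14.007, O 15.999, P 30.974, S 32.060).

First, the molecular formula is C11H15NO4S (counting implicit H from valence).
  C: 11 × 12.011 = 132.121
  H: 15 × 1.008 = 15.120
  N: 1 × 14.007 = 14.007
  O: 4 × 15.999 = 63.996
  S: 1 × 32.060 = 32.060
Sum: 11×12.011 + 15×1.008 + 1×14.007 + 4×15.999 + 1×32.060 = 257.304 → 257.30 g/mol.

257.30 g/mol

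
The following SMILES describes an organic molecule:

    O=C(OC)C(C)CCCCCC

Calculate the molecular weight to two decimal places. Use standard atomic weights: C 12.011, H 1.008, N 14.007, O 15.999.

First, the molecular formula is C10H20O2 (counting implicit H from valence).
  C: 10 × 12.011 = 120.110
  H: 20 × 1.008 = 20.160
  O: 2 × 15.999 = 31.998
Sum: 10×12.011 + 20×1.008 + 2×15.999 = 172.268 → 172.27 g/mol.

172.27 g/mol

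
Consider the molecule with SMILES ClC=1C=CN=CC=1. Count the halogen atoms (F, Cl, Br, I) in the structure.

1

Halogen atoms appear at heavy-atom position 1 (1×Cl).
Halogen count: 1.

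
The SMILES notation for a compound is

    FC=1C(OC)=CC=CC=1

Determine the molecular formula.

Walk through each heavy atom and fill implicit hydrogens from standard valence (C 4, N 3, O 2, S 2, halogen 1):
  atom 1: F (halogen, monovalent) → 0 H
  atom 2: C, bond orders sum to 4 (valence 4) → 0 H
  atom 3: C, bond orders sum to 4 (valence 4) → 0 H
  atom 4: O, bond orders sum to 2 (valence 2) → 0 H
  atom 5: C, bond orders sum to 1 (valence 4) → 3 H
  atom 6: C, bond orders sum to 3 (valence 4) → 1 H
  atom 7: C, bond orders sum to 3 (valence 4) → 1 H
  atom 8: C, bond orders sum to 3 (valence 4) → 1 H
  atom 9: C, bond orders sum to 3 (valence 4) → 1 H
Totals → C:7, H:7, F:1, O:1.

C7H7FO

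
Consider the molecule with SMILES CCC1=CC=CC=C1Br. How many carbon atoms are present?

Count every carbon token in the SMILES (each C, including those in ring-closure positions and inside branches).
Carbon count: 8.

8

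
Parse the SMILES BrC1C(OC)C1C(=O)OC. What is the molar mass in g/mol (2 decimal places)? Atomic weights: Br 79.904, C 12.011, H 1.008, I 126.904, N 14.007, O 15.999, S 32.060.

209.04 g/mol

First, the molecular formula is C6H9BrO3 (counting implicit H from valence).
  Br: 1 × 79.904 = 79.904
  C: 6 × 12.011 = 72.066
  H: 9 × 1.008 = 9.072
  O: 3 × 15.999 = 47.997
Sum: 1×79.904 + 6×12.011 + 9×1.008 + 3×15.999 = 209.039 → 209.04 g/mol.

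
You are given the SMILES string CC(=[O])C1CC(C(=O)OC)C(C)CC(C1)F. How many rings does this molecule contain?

In SMILES, each pair of matching ring-closure digits denotes one ring-closing bond; the number of such bonds equals the number of independent rings.
Ring-closure bonds here: 1.

1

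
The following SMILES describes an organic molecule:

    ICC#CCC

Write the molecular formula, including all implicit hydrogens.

Walk through each heavy atom and fill implicit hydrogens from standard valence (C 4, N 3, O 2, S 2, halogen 1):
  atom 1: I (halogen, monovalent) → 0 H
  atom 2: C, bond orders sum to 2 (valence 4) → 2 H
  atom 3: C, bond orders sum to 4 (valence 4) → 0 H
  atom 4: C, bond orders sum to 4 (valence 4) → 0 H
  atom 5: C, bond orders sum to 2 (valence 4) → 2 H
  atom 6: C, bond orders sum to 1 (valence 4) → 3 H
Totals → C:5, H:7, I:1.

C5H7I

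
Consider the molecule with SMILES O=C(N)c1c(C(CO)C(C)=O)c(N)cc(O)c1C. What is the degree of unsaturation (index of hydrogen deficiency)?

6

Molecular formula: C12H16N2O4.
DoU = (2C + 2 + N − H − X) / 2, where X is the halogen count and O/S are ignored.
    = (2·12 + 2 + 2 − 16 − 0) / 2 = 12 / 2 = 6.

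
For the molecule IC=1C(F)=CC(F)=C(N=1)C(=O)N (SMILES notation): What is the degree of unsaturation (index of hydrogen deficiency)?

5

Degree of unsaturation = (number of rings) + (number of π bonds).
Ring closures in the SMILES: 1.
π bonds: 4 double bonds (each 1 DoU) → 4 DoU from unsaturation.
Total DoU = 1 + 4 = 5.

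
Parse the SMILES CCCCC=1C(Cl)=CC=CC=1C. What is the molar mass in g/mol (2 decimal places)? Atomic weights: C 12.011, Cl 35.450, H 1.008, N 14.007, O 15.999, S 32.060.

First, the molecular formula is C11H15Cl (counting implicit H from valence).
  C: 11 × 12.011 = 132.121
  Cl: 1 × 35.450 = 35.450
  H: 15 × 1.008 = 15.120
Sum: 11×12.011 + 1×35.450 + 15×1.008 = 182.691 → 182.69 g/mol.

182.69 g/mol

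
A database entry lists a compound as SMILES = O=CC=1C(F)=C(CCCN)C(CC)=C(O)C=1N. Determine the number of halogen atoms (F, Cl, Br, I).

1

Halogen atoms appear at heavy-atom position 5 (1×F).
Other groups present: 1 aldehyde, 1 hydroxyl, 2 primary amine.
Halogen count: 1.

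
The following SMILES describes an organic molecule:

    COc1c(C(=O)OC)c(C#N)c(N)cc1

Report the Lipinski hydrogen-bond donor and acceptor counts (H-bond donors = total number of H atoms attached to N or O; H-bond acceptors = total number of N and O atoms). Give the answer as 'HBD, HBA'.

2, 5

Donors: find every N or O and count the H atoms it carries.
  atom 2 (O): bond orders sum to 2 → 0 H
  atom 6 (O): bond orders sum to 2 → 0 H
  atom 7 (O): bond orders sum to 2 → 0 H
  atom 11 (N): bond orders sum to 3 → 0 H
  atom 13 (N): bond orders sum to 1 → 2 H
Lipinski HBD = 2.
Acceptors: N atoms = 2, O atoms = 3 → HBA = 5.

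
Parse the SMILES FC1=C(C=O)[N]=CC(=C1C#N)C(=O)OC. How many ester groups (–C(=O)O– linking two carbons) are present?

The ester motif appears at heavy-atom position 12 in the SMILES.
Other groups present: 1 aldehyde, 1 nitrile.
Ester count: 1.

1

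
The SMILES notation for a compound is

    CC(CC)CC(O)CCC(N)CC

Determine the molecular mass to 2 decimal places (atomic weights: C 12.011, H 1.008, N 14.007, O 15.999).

187.33 g/mol

First, the molecular formula is C11H25NO (counting implicit H from valence).
  C: 11 × 12.011 = 132.121
  H: 25 × 1.008 = 25.200
  N: 1 × 14.007 = 14.007
  O: 1 × 15.999 = 15.999
Sum: 11×12.011 + 25×1.008 + 1×14.007 + 1×15.999 = 187.327 → 187.33 g/mol.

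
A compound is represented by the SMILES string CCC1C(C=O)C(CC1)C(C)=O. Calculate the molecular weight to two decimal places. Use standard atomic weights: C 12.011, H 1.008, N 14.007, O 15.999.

168.24 g/mol

First, the molecular formula is C10H16O2 (counting implicit H from valence).
  C: 10 × 12.011 = 120.110
  H: 16 × 1.008 = 16.128
  O: 2 × 15.999 = 31.998
Sum: 10×12.011 + 16×1.008 + 2×15.999 = 168.236 → 168.24 g/mol.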